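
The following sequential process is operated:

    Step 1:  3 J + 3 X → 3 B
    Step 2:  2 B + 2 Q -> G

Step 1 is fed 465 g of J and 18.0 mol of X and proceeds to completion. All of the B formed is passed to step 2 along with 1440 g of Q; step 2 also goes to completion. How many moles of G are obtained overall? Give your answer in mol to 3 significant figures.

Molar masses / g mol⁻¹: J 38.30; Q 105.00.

Step 1:
n(J) = 465.0 / 38.30 = 12.14 mol
n(X) = 18.00 mol
n/ν for J = 12.14/3 = 4.047
n/ν for X = 18.00/3 = 6.000
Smallest n/ν is J → limiting reagent.
n(B) produced = (3/3) × 12.14 = 12.14 mol
Step 2:
n(B) available = 12.14 mol
n(Q) = 1440 / 105.00 = 13.71 mol
n/ν for B = 12.14/2 = 6.070
n/ν for Q = 13.71/2 = 6.855
Smallest n/ν is B → limiting reagent.
n(G) = (1/2) × 12.14 = 6.070 mol

6.07 mol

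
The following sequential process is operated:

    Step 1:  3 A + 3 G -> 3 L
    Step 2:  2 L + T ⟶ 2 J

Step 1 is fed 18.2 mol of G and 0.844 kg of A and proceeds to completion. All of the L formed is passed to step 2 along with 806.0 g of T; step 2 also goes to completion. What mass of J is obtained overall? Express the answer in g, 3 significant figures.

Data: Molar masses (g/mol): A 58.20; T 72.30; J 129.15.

1870 g

Step 1:
n(G) = 18.20 mol
n(A) = 0.8440×1000 / 58.20 = 14.50 mol
n/ν for G = 18.20/3 = 6.067
n/ν for A = 14.50/3 = 4.833
Smallest n/ν is A → limiting reagent.
n(L) produced = (3/3) × 14.50 = 14.50 mol
Step 2:
n(L) available = 14.50 mol
n(T) = 806.0 / 72.30 = 11.15 mol
n/ν for L = 14.50/2 = 7.250
n/ν for T = 11.15/1 = 11.15
Smallest n/ν is L → limiting reagent.
n(J) = (2/2) × 14.50 = 14.50 mol
mass = 14.50 × 129.15 = 1873 g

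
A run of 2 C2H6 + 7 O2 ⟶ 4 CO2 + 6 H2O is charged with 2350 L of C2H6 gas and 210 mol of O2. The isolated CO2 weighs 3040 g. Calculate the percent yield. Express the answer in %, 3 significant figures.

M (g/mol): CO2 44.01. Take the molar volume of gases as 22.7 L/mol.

n(C2H6) = 2350 / 22.7 = 103.5 mol
n(O2) = 210.0 mol
n/ν for C2H6 = 103.5/2 = 51.75
n/ν for O2 = 210.0/7 = 30.00
Smallest n/ν is O2 → limiting reagent.
theoretical n(CO2) = (4/7) × 210.0 = 120.0 mol → 5281 g
% yield = 3040 / 5281 × 100 = 57.56 %

57.6 %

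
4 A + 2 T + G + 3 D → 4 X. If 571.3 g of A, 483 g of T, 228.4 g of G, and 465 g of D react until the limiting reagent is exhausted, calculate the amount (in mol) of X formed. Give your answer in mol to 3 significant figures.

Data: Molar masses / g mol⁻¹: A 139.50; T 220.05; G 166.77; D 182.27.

n(A) = 571.3 / 139.50 = 4.095 mol
n(T) = 483.0 / 220.05 = 2.195 mol
n(G) = 228.4 / 166.77 = 1.370 mol
n(D) = 465.0 / 182.27 = 2.551 mol
n/ν for A = 4.095/4 = 1.024
n/ν for T = 2.195/2 = 1.098
n/ν for G = 1.370/1 = 1.370
n/ν for D = 2.551/3 = 0.8503
Smallest n/ν is D → limiting reagent.
n(X) = (4/3) × 2.551 = 3.401 mol

3.40 mol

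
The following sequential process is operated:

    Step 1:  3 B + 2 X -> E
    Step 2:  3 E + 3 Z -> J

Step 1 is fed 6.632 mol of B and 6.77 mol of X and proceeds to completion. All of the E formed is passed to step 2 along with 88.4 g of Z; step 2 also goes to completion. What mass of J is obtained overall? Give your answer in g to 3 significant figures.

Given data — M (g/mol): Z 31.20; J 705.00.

Step 1:
n(B) = 6.632 mol
n(X) = 6.770 mol
n/ν for B = 6.632/3 = 2.211
n/ν for X = 6.770/2 = 3.385
Smallest n/ν is B → limiting reagent.
n(E) produced = (1/3) × 6.632 = 2.211 mol
Step 2:
n(E) available = 2.211 mol
n(Z) = 88.40 / 31.20 = 2.833 mol
n/ν for E = 2.211/3 = 0.7370
n/ν for Z = 2.833/3 = 0.9443
Smallest n/ν is E → limiting reagent.
n(J) = (1/3) × 2.211 = 0.7370 mol
mass = 0.7370 × 705.00 = 519.6 g

520 g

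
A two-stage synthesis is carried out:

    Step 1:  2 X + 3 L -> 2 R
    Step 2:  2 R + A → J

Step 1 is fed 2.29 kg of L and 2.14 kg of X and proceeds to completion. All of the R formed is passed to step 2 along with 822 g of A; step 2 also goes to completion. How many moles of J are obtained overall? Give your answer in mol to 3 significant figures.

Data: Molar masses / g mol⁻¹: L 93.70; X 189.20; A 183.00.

4.49 mol

Step 1:
n(L) = 2.290×1000 / 93.70 = 24.44 mol
n(X) = 2.140×1000 / 189.20 = 11.31 mol
n/ν for L = 24.44/3 = 8.147
n/ν for X = 11.31/2 = 5.655
Smallest n/ν is X → limiting reagent.
n(R) produced = (2/2) × 11.31 = 11.31 mol
Step 2:
n(R) available = 11.31 mol
n(A) = 822.0 / 183.00 = 4.492 mol
n/ν for R = 11.31/2 = 5.655
n/ν for A = 4.492/1 = 4.492
Smallest n/ν is A → limiting reagent.
n(J) = (1/1) × 4.492 = 4.492 mol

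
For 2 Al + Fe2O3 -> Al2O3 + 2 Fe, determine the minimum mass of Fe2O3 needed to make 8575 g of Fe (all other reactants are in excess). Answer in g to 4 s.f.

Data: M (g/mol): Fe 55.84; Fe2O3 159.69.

n(Fe) = 8575 / 55.84 = 153.6 mol
n(Fe2O3) = (1/2) × 153.6 = 76.80 mol
mass = 76.80 × 159.69 = 12260 g

12260 g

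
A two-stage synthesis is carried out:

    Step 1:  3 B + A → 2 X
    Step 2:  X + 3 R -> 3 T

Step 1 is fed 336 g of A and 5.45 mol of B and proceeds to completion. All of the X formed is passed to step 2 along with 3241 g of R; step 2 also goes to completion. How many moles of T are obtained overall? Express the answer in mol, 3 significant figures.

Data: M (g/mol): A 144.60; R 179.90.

Step 1:
n(A) = 336.0 / 144.60 = 2.324 mol
n(B) = 5.450 mol
n/ν → A: 2.324, B: 1.817; B is limiting.
n(X) produced = (2/3) × 5.450 = 3.633 mol
Step 2:
n(X) available = 3.633 mol
n(R) = 3241 / 179.90 = 18.02 mol
n/ν → X: 3.633, R: 6.007; X is limiting.
n(T) = (3/1) × 3.633 = 10.90 mol

10.9 mol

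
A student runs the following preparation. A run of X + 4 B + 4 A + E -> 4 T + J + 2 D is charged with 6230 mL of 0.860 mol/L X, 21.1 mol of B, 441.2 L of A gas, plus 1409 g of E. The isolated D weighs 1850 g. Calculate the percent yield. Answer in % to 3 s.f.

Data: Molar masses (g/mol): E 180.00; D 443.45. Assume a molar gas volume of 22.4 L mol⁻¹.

n(X) = 0.860 × 6230/1000 = 5.358 mol
n(B) = 21.10 mol
n(A) = 441.2 / 22.4 = 19.70 mol
n(E) = 1409 / 180.00 = 7.828 mol
n/ν → X: 5.358, B: 5.275, A: 4.925, E: 7.828; A is limiting.
theoretical n(D) = (2/4) × 19.70 = 9.850 mol → 4368 g
% yield = 1850 / 4368 × 100 = 42.35 %

42.4 %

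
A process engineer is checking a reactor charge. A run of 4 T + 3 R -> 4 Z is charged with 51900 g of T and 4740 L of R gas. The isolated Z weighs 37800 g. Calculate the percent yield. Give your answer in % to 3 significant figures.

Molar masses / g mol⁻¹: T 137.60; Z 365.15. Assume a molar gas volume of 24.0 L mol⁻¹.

39.3 %

n(T) = 51900 / 137.60 = 377.2 mol
n(R) = 4740 / 24.0 = 197.5 mol
n/ν for T = 377.2/4 = 94.30
n/ν for R = 197.5/3 = 65.83
Smallest n/ν is R → limiting reagent.
theoretical n(Z) = (4/3) × 197.5 = 263.3 mol → 96140 g
% yield = 37800 / 96140 × 100 = 39.32 %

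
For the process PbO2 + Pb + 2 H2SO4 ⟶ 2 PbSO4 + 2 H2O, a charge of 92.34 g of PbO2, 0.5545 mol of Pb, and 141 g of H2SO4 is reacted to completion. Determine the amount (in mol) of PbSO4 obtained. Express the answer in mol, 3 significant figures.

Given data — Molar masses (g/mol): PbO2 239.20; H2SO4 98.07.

0.772 mol

n(PbO2) = 92.34 / 239.20 = 0.3860 mol
n(Pb) = 0.5545 mol
n(H2SO4) = 141.0 / 98.07 = 1.438 mol
n/ν → PbO2: 0.3860, Pb: 0.5545, H2SO4: 0.7190; PbO2 is limiting.
n(PbSO4) = (2/1) × 0.3860 = 0.7720 mol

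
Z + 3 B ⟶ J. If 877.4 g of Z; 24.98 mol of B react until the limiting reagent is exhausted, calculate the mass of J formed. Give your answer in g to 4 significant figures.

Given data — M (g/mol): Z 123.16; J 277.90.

1980 g

n(Z) = 877.4 / 123.16 = 7.124 mol
n(B) = 24.98 mol
n/ν for Z = 7.124/1 = 7.124
n/ν for B = 24.98/3 = 8.327
Smallest n/ν is Z → limiting reagent.
n(J) = (1/1) × 7.124 = 7.124 mol
mass = 7.124 × 277.90 = 1980 g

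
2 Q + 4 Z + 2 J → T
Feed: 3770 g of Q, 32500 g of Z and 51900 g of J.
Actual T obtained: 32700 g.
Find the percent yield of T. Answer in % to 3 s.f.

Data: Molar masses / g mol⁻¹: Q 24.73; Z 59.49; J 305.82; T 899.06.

n(Q) = 3770 / 24.73 = 152.4 mol
n(Z) = 32500 / 59.49 = 546.3 mol
n(J) = 51900 / 305.82 = 169.7 mol
n/ν for Q = 152.4/2 = 76.20
n/ν for Z = 546.3/4 = 136.6
n/ν for J = 169.7/2 = 84.85
Smallest n/ν is Q → limiting reagent.
theoretical n(T) = (1/2) × 152.4 = 76.20 mol → 68510 g
% yield = 32700 / 68510 × 100 = 47.73 %

47.7 %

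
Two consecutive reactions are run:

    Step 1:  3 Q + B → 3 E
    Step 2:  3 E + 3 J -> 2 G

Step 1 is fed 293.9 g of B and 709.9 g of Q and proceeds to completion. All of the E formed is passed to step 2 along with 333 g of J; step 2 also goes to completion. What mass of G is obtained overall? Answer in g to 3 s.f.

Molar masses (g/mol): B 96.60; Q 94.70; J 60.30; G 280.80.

1030 g

Step 1:
n(B) = 293.9 / 96.60 = 3.042 mol
n(Q) = 709.9 / 94.70 = 7.496 mol
n/ν → B: 3.042, Q: 2.499; Q is limiting.
n(E) produced = (3/3) × 7.496 = 7.496 mol
Step 2:
n(E) available = 7.496 mol
n(J) = 333.0 / 60.30 = 5.522 mol
n/ν → E: 2.499, J: 1.841; J is limiting.
n(G) = (2/3) × 5.522 = 3.681 mol
mass = 3.681 × 280.80 = 1034 g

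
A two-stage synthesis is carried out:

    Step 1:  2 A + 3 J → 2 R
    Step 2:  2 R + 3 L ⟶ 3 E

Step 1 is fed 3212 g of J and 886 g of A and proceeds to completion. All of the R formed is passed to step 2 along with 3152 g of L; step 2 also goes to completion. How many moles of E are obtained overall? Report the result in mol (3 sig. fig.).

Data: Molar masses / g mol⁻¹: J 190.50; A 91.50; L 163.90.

Step 1:
n(J) = 3212 / 190.50 = 16.86 mol
n(A) = 886.0 / 91.50 = 9.683 mol
n/ν → J: 5.620, A: 4.842; A is limiting.
n(R) produced = (2/2) × 9.683 = 9.683 mol
Step 2:
n(R) available = 9.683 mol
n(L) = 3152 / 163.90 = 19.23 mol
n/ν → R: 4.842, L: 6.410; R is limiting.
n(E) = (3/2) × 9.683 = 14.52 mol

14.5 mol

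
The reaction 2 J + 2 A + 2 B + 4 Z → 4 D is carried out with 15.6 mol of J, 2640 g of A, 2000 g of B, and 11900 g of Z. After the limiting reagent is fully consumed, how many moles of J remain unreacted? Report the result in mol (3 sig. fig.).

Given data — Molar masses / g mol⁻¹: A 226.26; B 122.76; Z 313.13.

3.93 mol

n(J) = 15.60 mol
n(A) = 2640 / 226.26 = 11.67 mol
n(B) = 2000 / 122.76 = 16.29 mol
n(Z) = 11900 / 313.13 = 38.00 mol
n/ν → J: 7.800, A: 5.835, B: 8.145, Z: 9.500; A is limiting.
J consumed = (2/2) × 11.67 = 11.67 mol
J remaining = 15.60 − 11.67 = 3.930 mol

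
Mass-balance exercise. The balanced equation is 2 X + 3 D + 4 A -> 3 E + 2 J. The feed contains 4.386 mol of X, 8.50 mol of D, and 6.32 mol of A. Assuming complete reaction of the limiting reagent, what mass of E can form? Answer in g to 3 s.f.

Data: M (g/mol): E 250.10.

n(X) = 4.386 mol
n(D) = 8.500 mol
n(A) = 6.320 mol
n/ν for X = 4.386/2 = 2.193
n/ν for D = 8.500/3 = 2.833
n/ν for A = 6.320/4 = 1.580
Smallest n/ν is A → limiting reagent.
n(E) = (3/4) × 6.320 = 4.740 mol
mass = 4.740 × 250.10 = 1185 g

1190 g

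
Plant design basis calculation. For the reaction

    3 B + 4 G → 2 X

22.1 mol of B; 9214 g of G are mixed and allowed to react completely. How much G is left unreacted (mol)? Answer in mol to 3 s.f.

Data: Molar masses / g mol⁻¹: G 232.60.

10.1 mol

n(B) = 22.10 mol
n(G) = 9214 / 232.60 = 39.61 mol
n/ν for B = 22.10/3 = 7.367
n/ν for G = 39.61/4 = 9.903
Smallest n/ν is B → limiting reagent.
G consumed = (4/3) × 22.10 = 29.47 mol
G remaining = 39.61 − 29.47 = 10.14 mol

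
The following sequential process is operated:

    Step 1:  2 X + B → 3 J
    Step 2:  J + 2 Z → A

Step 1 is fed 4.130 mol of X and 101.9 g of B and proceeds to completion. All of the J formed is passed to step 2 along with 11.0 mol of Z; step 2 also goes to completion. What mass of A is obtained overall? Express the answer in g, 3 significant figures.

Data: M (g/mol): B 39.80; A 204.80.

1130 g

Step 1:
n(X) = 4.130 mol
n(B) = 101.9 / 39.80 = 2.560 mol
n/ν for X = 4.130/2 = 2.065
n/ν for B = 2.560/1 = 2.560
Smallest n/ν is X → limiting reagent.
n(J) produced = (3/2) × 4.130 = 6.195 mol
Step 2:
n(J) available = 6.195 mol
n(Z) = 11.00 mol
n/ν for J = 6.195/1 = 6.195
n/ν for Z = 11.00/2 = 5.500
Smallest n/ν is Z → limiting reagent.
n(A) = (1/2) × 11.00 = 5.500 mol
mass = 5.500 × 204.80 = 1126 g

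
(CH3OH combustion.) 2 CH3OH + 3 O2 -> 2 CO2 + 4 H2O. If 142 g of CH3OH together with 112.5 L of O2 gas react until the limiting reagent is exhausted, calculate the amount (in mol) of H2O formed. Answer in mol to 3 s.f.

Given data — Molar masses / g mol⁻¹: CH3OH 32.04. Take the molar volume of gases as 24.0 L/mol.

6.25 mol

n(CH3OH) = 142.0 / 32.04 = 4.432 mol
n(O2) = 112.5 / 24.0 = 4.688 mol
n/ν for CH3OH = 4.432/2 = 2.216
n/ν for O2 = 4.688/3 = 1.563
Smallest n/ν is O2 → limiting reagent.
n(H2O) = (4/3) × 4.688 = 6.251 mol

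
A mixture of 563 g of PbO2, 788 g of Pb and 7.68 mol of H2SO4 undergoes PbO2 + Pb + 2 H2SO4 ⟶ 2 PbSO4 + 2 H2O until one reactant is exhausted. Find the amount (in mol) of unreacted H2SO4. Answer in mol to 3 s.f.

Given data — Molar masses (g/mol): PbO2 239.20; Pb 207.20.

n(PbO2) = 563.0 / 239.20 = 2.354 mol
n(Pb) = 788.0 / 207.20 = 3.803 mol
n(H2SO4) = 7.680 mol
n/ν for PbO2 = 2.354/1 = 2.354
n/ν for Pb = 3.803/1 = 3.803
n/ν for H2SO4 = 7.680/2 = 3.840
Smallest n/ν is PbO2 → limiting reagent.
H2SO4 consumed = (2/1) × 2.354 = 4.708 mol
H2SO4 remaining = 7.680 − 4.708 = 2.972 mol

2.97 mol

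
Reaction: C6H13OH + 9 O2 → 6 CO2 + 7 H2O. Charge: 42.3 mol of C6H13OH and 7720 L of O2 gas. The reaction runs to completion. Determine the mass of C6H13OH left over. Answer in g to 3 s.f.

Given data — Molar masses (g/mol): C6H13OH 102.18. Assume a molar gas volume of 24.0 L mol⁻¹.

n(C6H13OH) = 42.30 mol
n(O2) = 7720 / 24.0 = 321.7 mol
n/ν for C6H13OH = 42.30/1 = 42.30
n/ν for O2 = 321.7/9 = 35.74
Smallest n/ν is O2 → limiting reagent.
C6H13OH consumed = (1/9) × 321.7 = 35.74 mol
C6H13OH remaining = 42.30 − 35.74 = 6.560 mol
mass = 6.560 × 102.18 = 670.3 g

670 g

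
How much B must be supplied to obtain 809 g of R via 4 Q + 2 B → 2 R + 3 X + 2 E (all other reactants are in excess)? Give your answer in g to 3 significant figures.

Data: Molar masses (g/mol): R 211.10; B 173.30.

n(R) = 809 / 211.10 = 3.832 mol
n(B) = (2/2) × 3.832 = 3.832 mol
mass = 3.832 × 173.30 = 664.1 g

664 g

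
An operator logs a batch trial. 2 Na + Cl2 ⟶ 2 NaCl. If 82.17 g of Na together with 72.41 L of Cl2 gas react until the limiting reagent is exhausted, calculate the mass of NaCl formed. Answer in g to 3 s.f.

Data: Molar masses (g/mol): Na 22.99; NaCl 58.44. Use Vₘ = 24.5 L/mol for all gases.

n(Na) = 82.17 / 22.99 = 3.574 mol
n(Cl2) = 72.41 / 24.5 = 2.956 mol
n/ν → Na: 1.787, Cl2: 2.956; Na is limiting.
n(NaCl) = (2/2) × 3.574 = 3.574 mol
mass = 3.574 × 58.44 = 208.9 g

209 g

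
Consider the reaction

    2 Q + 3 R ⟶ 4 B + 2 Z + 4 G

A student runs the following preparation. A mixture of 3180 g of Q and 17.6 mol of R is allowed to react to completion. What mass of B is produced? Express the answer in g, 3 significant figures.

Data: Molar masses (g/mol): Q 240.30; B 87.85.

n(Q) = 3180 / 240.30 = 13.23 mol
n(R) = 17.60 mol
n/ν for Q = 13.23/2 = 6.615
n/ν for R = 17.60/3 = 5.867
Smallest n/ν is R → limiting reagent.
n(B) = (4/3) × 17.60 = 23.47 mol
mass = 23.47 × 87.85 = 2062 g

2060 g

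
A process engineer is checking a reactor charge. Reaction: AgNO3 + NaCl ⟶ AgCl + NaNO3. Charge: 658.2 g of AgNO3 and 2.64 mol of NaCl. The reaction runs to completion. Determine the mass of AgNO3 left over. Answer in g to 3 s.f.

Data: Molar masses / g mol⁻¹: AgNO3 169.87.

n(AgNO3) = 658.2 / 169.87 = 3.875 mol
n(NaCl) = 2.640 mol
n/ν → AgNO3: 3.875, NaCl: 2.640; NaCl is limiting.
AgNO3 consumed = (1/1) × 2.640 = 2.640 mol
AgNO3 remaining = 3.875 − 2.640 = 1.235 mol
mass = 1.235 × 169.87 = 209.8 g

210 g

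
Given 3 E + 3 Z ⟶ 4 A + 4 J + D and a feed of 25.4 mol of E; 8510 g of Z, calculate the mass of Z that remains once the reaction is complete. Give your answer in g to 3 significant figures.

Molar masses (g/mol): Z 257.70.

n(E) = 25.40 mol
n(Z) = 8510 / 257.70 = 33.02 mol
n/ν for E = 25.40/3 = 8.467
n/ν for Z = 33.02/3 = 11.01
Smallest n/ν is E → limiting reagent.
Z consumed = (3/3) × 25.40 = 25.40 mol
Z remaining = 33.02 − 25.40 = 7.620 mol
mass = 7.620 × 257.70 = 1964 g

1960 g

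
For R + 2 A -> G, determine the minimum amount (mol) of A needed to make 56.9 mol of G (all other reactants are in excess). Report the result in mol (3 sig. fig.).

n(G) = 56.90 mol
n(A) = (2/1) × 56.90 = 113.8 mol

114 mol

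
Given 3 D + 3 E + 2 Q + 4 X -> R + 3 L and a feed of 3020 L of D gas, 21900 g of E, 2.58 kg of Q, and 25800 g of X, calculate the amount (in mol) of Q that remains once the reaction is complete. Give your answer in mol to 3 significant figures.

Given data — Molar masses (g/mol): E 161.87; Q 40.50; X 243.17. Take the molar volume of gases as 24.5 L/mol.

10.7 mol

n(D) = 3020 / 24.5 = 123.3 mol
n(E) = 21900 / 161.87 = 135.3 mol
n(Q) = 2.580×1000 / 40.50 = 63.70 mol
n(X) = 25800 / 243.17 = 106.1 mol
n/ν for D = 123.3/3 = 41.10
n/ν for E = 135.3/3 = 45.10
n/ν for Q = 63.70/2 = 31.85
n/ν for X = 106.1/4 = 26.53
Smallest n/ν is X → limiting reagent.
Q consumed = (2/4) × 106.1 = 53.05 mol
Q remaining = 63.70 − 53.05 = 10.65 mol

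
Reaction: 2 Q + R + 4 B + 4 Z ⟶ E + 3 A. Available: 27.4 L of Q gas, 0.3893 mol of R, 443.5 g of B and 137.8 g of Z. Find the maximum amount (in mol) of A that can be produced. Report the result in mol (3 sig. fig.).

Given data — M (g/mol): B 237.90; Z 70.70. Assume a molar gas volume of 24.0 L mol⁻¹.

1.17 mol

n(Q) = 27.40 / 24.0 = 1.142 mol
n(R) = 0.3893 mol
n(B) = 443.5 / 237.90 = 1.864 mol
n(Z) = 137.8 / 70.70 = 1.949 mol
n/ν → Q: 0.5710, R: 0.3893, B: 0.4660, Z: 0.4873; R is limiting.
n(A) = (3/1) × 0.3893 = 1.168 mol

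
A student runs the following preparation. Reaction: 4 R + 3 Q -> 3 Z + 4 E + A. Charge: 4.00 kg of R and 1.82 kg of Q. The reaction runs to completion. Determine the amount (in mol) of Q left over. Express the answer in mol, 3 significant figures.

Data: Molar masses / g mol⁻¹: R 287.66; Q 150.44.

1.67 mol

n(R) = 4.000×1000 / 287.66 = 13.91 mol
n(Q) = 1.820×1000 / 150.44 = 12.10 mol
n/ν → R: 3.478, Q: 4.033; R is limiting.
Q consumed = (3/4) × 13.91 = 10.43 mol
Q remaining = 12.10 − 10.43 = 1.670 mol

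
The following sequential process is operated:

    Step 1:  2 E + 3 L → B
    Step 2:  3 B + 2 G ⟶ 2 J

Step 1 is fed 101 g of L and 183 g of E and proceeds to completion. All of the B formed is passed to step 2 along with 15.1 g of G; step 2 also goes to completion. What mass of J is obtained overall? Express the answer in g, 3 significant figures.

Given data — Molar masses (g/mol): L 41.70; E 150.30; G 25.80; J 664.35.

Step 1:
n(L) = 101.0 / 41.70 = 2.422 mol
n(E) = 183.0 / 150.30 = 1.218 mol
n/ν → L: 0.8073, E: 0.6090; E is limiting.
n(B) produced = (1/2) × 1.218 = 0.6090 mol
Step 2:
n(B) available = 0.6090 mol
n(G) = 15.10 / 25.80 = 0.5853 mol
n/ν → B: 0.2030, G: 0.2927; B is limiting.
n(J) = (2/3) × 0.6090 = 0.4060 mol
mass = 0.4060 × 664.35 = 269.7 g

270 g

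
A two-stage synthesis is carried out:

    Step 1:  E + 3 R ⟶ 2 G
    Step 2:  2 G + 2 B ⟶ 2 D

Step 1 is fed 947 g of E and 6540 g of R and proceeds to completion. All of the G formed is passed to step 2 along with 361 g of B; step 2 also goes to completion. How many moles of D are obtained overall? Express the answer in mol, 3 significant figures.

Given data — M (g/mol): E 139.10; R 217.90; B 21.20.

13.6 mol

Step 1:
n(E) = 947.0 / 139.10 = 6.808 mol
n(R) = 6540 / 217.90 = 30.01 mol
n/ν for E = 6.808/1 = 6.808
n/ν for R = 30.01/3 = 10.00
Smallest n/ν is E → limiting reagent.
n(G) produced = (2/1) × 6.808 = 13.62 mol
Step 2:
n(G) available = 13.62 mol
n(B) = 361.0 / 21.20 = 17.03 mol
n/ν for G = 13.62/2 = 6.810
n/ν for B = 17.03/2 = 8.515
Smallest n/ν is G → limiting reagent.
n(D) = (2/2) × 13.62 = 13.62 mol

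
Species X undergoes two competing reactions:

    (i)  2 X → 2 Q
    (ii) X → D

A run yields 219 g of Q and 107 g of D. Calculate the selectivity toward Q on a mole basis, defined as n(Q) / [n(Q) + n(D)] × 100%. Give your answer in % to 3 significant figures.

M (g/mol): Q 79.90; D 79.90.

67.2 %

n(Q) = 219 / 79.90 = 2.741 mol
n(D) = 107 / 79.90 = 1.339 mol
selectivity = 2.741/(2.741+1.339) × 100 = 67.18 %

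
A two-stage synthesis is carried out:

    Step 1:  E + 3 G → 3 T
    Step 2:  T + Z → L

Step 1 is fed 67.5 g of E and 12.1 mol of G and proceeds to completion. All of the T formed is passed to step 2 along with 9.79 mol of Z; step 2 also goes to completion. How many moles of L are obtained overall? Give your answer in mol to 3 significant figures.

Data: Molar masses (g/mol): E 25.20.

8.04 mol

Step 1:
n(E) = 67.50 / 25.20 = 2.679 mol
n(G) = 12.10 mol
n/ν for E = 2.679/1 = 2.679
n/ν for G = 12.10/3 = 4.033
Smallest n/ν is E → limiting reagent.
n(T) produced = (3/1) × 2.679 = 8.037 mol
Step 2:
n(T) available = 8.037 mol
n(Z) = 9.790 mol
n/ν for T = 8.037/1 = 8.037
n/ν for Z = 9.790/1 = 9.790
Smallest n/ν is T → limiting reagent.
n(L) = (1/1) × 8.037 = 8.037 mol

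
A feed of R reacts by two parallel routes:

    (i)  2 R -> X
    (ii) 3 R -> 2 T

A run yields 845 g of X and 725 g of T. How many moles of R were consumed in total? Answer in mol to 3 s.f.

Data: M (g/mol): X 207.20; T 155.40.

15.2 mol

n(X) = 845 / 207.20 = 4.078 mol
n(T) = 725 / 155.40 = 4.665 mol
n(R) via (i) = (2/1)×4.078 = 8.156 mol
n(R) via (ii) = (3/2)×4.665 = 6.998 mol
total n(R) = 8.156 + 6.998 = 15.15 mol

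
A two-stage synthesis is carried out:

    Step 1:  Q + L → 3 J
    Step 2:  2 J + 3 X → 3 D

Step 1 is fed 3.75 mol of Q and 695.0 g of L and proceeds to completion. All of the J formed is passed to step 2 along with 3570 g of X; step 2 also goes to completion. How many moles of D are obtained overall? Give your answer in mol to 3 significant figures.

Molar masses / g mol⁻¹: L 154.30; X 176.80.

Step 1:
n(Q) = 3.750 mol
n(L) = 695.0 / 154.30 = 4.504 mol
n/ν for Q = 3.750/1 = 3.750
n/ν for L = 4.504/1 = 4.504
Smallest n/ν is Q → limiting reagent.
n(J) produced = (3/1) × 3.750 = 11.25 mol
Step 2:
n(J) available = 11.25 mol
n(X) = 3570 / 176.80 = 20.19 mol
n/ν for J = 11.25/2 = 5.625
n/ν for X = 20.19/3 = 6.730
Smallest n/ν is J → limiting reagent.
n(D) = (3/2) × 11.25 = 16.88 mol

16.9 mol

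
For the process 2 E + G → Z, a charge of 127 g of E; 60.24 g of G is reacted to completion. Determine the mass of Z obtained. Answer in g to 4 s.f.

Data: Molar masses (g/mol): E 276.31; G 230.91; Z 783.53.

180.1 g

n(E) = 127.0 / 276.31 = 0.4596 mol
n(G) = 60.24 / 230.91 = 0.2609 mol
n/ν → E: 0.2298, G: 0.2609; E is limiting.
n(Z) = (1/2) × 0.4596 = 0.2298 mol
mass = 0.2298 × 783.53 = 180.1 g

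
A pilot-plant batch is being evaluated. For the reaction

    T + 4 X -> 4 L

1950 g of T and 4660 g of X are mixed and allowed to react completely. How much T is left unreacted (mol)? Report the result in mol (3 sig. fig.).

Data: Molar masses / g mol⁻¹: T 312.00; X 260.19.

n(T) = 1950 / 312.00 = 6.250 mol
n(X) = 4660 / 260.19 = 17.91 mol
n/ν for T = 6.250/1 = 6.250
n/ν for X = 17.91/4 = 4.478
Smallest n/ν is X → limiting reagent.
T consumed = (1/4) × 17.91 = 4.478 mol
T remaining = 6.250 − 4.478 = 1.772 mol

1.77 mol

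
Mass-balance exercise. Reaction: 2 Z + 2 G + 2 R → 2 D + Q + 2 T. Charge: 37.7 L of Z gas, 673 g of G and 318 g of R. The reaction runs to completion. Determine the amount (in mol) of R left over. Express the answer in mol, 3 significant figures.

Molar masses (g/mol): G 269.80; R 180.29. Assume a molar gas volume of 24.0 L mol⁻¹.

0.193 mol

n(Z) = 37.70 / 24.0 = 1.571 mol
n(G) = 673.0 / 269.80 = 2.494 mol
n(R) = 318.0 / 180.29 = 1.764 mol
n/ν for Z = 1.571/2 = 0.7855
n/ν for G = 2.494/2 = 1.247
n/ν for R = 1.764/2 = 0.8820
Smallest n/ν is Z → limiting reagent.
R consumed = (2/2) × 1.571 = 1.571 mol
R remaining = 1.764 − 1.571 = 0.1930 mol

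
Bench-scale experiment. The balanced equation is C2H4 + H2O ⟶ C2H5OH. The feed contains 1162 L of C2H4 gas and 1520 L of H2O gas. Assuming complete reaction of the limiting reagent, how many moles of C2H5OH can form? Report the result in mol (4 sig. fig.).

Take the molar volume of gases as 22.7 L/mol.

51.19 mol

n(C2H4) = 1162 / 22.7 = 51.19 mol
n(H2O) = 1520 / 22.7 = 66.96 mol
n/ν → C2H4: 51.19, H2O: 66.96; C2H4 is limiting.
n(C2H5OH) = (1/1) × 51.19 = 51.19 mol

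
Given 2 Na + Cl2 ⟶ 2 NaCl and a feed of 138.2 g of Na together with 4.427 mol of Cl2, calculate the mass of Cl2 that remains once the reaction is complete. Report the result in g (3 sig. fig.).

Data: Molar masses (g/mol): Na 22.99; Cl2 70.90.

101 g

n(Na) = 138.2 / 22.99 = 6.011 mol
n(Cl2) = 4.427 mol
n/ν for Na = 6.011/2 = 3.006
n/ν for Cl2 = 4.427/1 = 4.427
Smallest n/ν is Na → limiting reagent.
Cl2 consumed = (1/2) × 6.011 = 3.006 mol
Cl2 remaining = 4.427 − 3.006 = 1.421 mol
mass = 1.421 × 70.90 = 100.7 g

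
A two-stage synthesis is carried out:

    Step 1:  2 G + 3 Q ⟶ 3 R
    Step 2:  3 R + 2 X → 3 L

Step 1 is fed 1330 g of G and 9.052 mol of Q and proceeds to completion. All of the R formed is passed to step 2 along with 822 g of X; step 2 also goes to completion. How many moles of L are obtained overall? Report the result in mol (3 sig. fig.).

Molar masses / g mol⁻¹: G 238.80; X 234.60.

5.26 mol

Step 1:
n(G) = 1330 / 238.80 = 5.570 mol
n(Q) = 9.052 mol
n/ν for G = 5.570/2 = 2.785
n/ν for Q = 9.052/3 = 3.017
Smallest n/ν is G → limiting reagent.
n(R) produced = (3/2) × 5.570 = 8.355 mol
Step 2:
n(R) available = 8.355 mol
n(X) = 822.0 / 234.60 = 3.504 mol
n/ν for R = 8.355/3 = 2.785
n/ν for X = 3.504/2 = 1.752
Smallest n/ν is X → limiting reagent.
n(L) = (3/2) × 3.504 = 5.256 mol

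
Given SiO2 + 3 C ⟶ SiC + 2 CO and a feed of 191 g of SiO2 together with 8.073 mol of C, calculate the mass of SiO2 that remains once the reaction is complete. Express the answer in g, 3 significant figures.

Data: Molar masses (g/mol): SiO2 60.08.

n(SiO2) = 191.0 / 60.08 = 3.179 mol
n(C) = 8.073 mol
n/ν → SiO2: 3.179, C: 2.691; C is limiting.
SiO2 consumed = (1/3) × 8.073 = 2.691 mol
SiO2 remaining = 3.179 − 2.691 = 0.4880 mol
mass = 0.4880 × 60.08 = 29.32 g

29.3 g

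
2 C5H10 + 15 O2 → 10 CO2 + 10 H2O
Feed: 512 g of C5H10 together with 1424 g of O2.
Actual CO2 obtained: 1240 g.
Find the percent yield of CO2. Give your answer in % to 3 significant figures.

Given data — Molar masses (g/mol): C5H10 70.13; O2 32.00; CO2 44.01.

n(C5H10) = 512.0 / 70.13 = 7.301 mol
n(O2) = 1424 / 32.00 = 44.50 mol
n/ν → C5H10: 3.651, O2: 2.967; O2 is limiting.
theoretical n(CO2) = (10/15) × 44.50 = 29.67 mol → 1306 g
% yield = 1240 / 1306 × 100 = 94.95 %

95.0 %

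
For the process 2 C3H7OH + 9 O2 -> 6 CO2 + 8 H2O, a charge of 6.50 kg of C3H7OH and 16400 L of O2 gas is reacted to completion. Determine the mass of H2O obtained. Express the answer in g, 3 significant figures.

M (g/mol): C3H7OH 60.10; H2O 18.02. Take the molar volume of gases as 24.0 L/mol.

n(C3H7OH) = 6.500×1000 / 60.10 = 108.2 mol
n(O2) = 16400 / 24.0 = 683.3 mol
n/ν → C3H7OH: 54.10, O2: 75.92; C3H7OH is limiting.
n(H2O) = (8/2) × 108.2 = 432.8 mol
mass = 432.8 × 18.02 = 7799 g

7800 g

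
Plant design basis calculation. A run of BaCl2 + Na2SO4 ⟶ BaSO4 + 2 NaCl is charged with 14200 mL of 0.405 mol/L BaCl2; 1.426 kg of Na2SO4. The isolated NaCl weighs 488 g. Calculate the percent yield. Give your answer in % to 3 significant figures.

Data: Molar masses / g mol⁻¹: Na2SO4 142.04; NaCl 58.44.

72.6 %

n(BaCl2) = 0.405 × 14200/1000 = 5.751 mol
n(Na2SO4) = 1.426×1000 / 142.04 = 10.04 mol
n/ν → BaCl2: 5.751, Na2SO4: 10.04; BaCl2 is limiting.
theoretical n(NaCl) = (2/1) × 5.751 = 11.50 mol → 672.1 g
% yield = 488 / 672.1 × 100 = 72.61 %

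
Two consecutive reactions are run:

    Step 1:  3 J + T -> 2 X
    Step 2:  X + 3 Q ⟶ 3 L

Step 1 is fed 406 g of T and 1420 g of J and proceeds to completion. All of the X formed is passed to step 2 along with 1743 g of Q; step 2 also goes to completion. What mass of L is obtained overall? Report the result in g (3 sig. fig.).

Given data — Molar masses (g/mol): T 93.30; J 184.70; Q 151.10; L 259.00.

2990 g

Step 1:
n(T) = 406.0 / 93.30 = 4.352 mol
n(J) = 1420 / 184.70 = 7.688 mol
n/ν for T = 4.352/1 = 4.352
n/ν for J = 7.688/3 = 2.563
Smallest n/ν is J → limiting reagent.
n(X) produced = (2/3) × 7.688 = 5.125 mol
Step 2:
n(X) available = 5.125 mol
n(Q) = 1743 / 151.10 = 11.54 mol
n/ν for X = 5.125/1 = 5.125
n/ν for Q = 11.54/3 = 3.847
Smallest n/ν is Q → limiting reagent.
n(L) = (3/3) × 11.54 = 11.54 mol
mass = 11.54 × 259.00 = 2989 g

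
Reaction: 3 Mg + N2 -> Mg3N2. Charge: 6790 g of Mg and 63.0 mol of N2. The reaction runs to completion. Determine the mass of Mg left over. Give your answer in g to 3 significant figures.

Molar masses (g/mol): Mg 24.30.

2200 g

n(Mg) = 6790 / 24.30 = 279.4 mol
n(N2) = 63.00 mol
n/ν for Mg = 279.4/3 = 93.13
n/ν for N2 = 63.00/1 = 63.00
Smallest n/ν is N2 → limiting reagent.
Mg consumed = (3/1) × 63.00 = 189.0 mol
Mg remaining = 279.4 − 189.0 = 90.40 mol
mass = 90.40 × 24.30 = 2197 g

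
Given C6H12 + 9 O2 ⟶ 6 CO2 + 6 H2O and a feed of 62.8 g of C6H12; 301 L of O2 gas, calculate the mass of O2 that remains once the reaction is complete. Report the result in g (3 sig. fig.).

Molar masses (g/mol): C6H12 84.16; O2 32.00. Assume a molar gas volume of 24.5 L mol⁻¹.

n(C6H12) = 62.80 / 84.16 = 0.7462 mol
n(O2) = 301.0 / 24.5 = 12.29 mol
n/ν for C6H12 = 0.7462/1 = 0.7462
n/ν for O2 = 12.29/9 = 1.366
Smallest n/ν is C6H12 → limiting reagent.
O2 consumed = (9/1) × 0.7462 = 6.716 mol
O2 remaining = 12.29 − 6.716 = 5.574 mol
mass = 5.574 × 32.00 = 178.4 g

178 g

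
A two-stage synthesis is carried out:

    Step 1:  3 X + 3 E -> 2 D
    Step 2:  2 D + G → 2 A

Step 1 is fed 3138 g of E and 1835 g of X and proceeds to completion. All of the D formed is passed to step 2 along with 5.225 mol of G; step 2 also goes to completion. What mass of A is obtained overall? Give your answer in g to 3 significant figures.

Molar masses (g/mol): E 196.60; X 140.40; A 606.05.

Step 1:
n(E) = 3138 / 196.60 = 15.96 mol
n(X) = 1835 / 140.40 = 13.07 mol
n/ν → E: 5.320, X: 4.357; X is limiting.
n(D) produced = (2/3) × 13.07 = 8.713 mol
Step 2:
n(D) available = 8.713 mol
n(G) = 5.225 mol
n/ν → D: 4.357, G: 5.225; D is limiting.
n(A) = (2/2) × 8.713 = 8.713 mol
mass = 8.713 × 606.05 = 5281 g

5280 g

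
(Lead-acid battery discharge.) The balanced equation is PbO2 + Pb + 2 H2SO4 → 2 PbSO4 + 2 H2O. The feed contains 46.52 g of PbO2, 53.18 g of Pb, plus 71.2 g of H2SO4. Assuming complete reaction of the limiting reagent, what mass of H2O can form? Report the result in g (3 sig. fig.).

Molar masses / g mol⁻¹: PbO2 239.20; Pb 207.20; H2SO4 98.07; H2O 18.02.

7.01 g

n(PbO2) = 46.52 / 239.20 = 0.1945 mol
n(Pb) = 53.18 / 207.20 = 0.2567 mol
n(H2SO4) = 71.20 / 98.07 = 0.7260 mol
n/ν for PbO2 = 0.1945/1 = 0.1945
n/ν for Pb = 0.2567/1 = 0.2567
n/ν for H2SO4 = 0.7260/2 = 0.3630
Smallest n/ν is PbO2 → limiting reagent.
n(H2O) = (2/1) × 0.1945 = 0.3890 mol
mass = 0.3890 × 18.02 = 7.010 g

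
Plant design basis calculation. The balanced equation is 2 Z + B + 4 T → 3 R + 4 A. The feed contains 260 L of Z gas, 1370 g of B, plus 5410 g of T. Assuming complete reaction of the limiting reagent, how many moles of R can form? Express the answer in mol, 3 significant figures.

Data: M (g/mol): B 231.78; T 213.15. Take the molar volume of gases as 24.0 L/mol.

16.3 mol

n(Z) = 260.0 / 24.0 = 10.83 mol
n(B) = 1370 / 231.78 = 5.911 mol
n(T) = 5410 / 213.15 = 25.38 mol
n/ν for Z = 10.83/2 = 5.415
n/ν for B = 5.911/1 = 5.911
n/ν for T = 25.38/4 = 6.345
Smallest n/ν is Z → limiting reagent.
n(R) = (3/2) × 10.83 = 16.25 mol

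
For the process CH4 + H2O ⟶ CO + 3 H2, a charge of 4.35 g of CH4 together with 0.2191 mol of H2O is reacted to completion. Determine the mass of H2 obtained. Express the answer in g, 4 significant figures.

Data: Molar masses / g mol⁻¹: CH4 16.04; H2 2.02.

1.328 g

n(CH4) = 4.350 / 16.04 = 0.2712 mol
n(H2O) = 0.2191 mol
n/ν for CH4 = 0.2712/1 = 0.2712
n/ν for H2O = 0.2191/1 = 0.2191
Smallest n/ν is H2O → limiting reagent.
n(H2) = (3/1) × 0.2191 = 0.6573 mol
mass = 0.6573 × 2.02 = 1.328 g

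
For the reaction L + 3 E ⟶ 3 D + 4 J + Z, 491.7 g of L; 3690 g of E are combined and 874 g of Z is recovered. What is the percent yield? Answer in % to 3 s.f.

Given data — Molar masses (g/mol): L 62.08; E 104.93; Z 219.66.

n(L) = 491.7 / 62.08 = 7.920 mol
n(E) = 3690 / 104.93 = 35.17 mol
n/ν for L = 7.920/1 = 7.920
n/ν for E = 35.17/3 = 11.72
Smallest n/ν is L → limiting reagent.
theoretical n(Z) = (1/1) × 7.920 = 7.920 mol → 1740 g
% yield = 874 / 1740 × 100 = 50.23 %

50.2 %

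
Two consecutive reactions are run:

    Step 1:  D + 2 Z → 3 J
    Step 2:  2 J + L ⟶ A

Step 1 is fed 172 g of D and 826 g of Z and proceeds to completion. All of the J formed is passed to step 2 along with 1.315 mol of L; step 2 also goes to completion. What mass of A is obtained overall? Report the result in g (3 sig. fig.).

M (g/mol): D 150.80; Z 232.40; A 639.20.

841 g

Step 1:
n(D) = 172.0 / 150.80 = 1.141 mol
n(Z) = 826.0 / 232.40 = 3.554 mol
n/ν → D: 1.141, Z: 1.777; D is limiting.
n(J) produced = (3/1) × 1.141 = 3.423 mol
Step 2:
n(J) available = 3.423 mol
n(L) = 1.315 mol
n/ν → J: 1.712, L: 1.315; L is limiting.
n(A) = (1/1) × 1.315 = 1.315 mol
mass = 1.315 × 639.20 = 840.5 g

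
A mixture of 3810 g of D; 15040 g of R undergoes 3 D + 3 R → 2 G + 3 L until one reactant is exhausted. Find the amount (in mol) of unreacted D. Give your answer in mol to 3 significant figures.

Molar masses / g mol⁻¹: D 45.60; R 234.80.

n(D) = 3810 / 45.60 = 83.55 mol
n(R) = 15040 / 234.80 = 64.05 mol
n/ν → D: 27.85, R: 21.35; R is limiting.
D consumed = (3/3) × 64.05 = 64.05 mol
D remaining = 83.55 − 64.05 = 19.50 mol

19.5 mol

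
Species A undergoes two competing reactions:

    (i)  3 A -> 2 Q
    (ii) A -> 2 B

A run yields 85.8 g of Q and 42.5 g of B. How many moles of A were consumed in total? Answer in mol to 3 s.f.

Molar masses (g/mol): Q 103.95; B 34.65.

1.85 mol

n(Q) = 85.8 / 103.95 = 0.8254 mol
n(B) = 42.5 / 34.65 = 1.227 mol
n(A) via (i) = (3/2)×0.8254 = 1.238 mol
n(A) via (ii) = (1/2)×1.227 = 0.6135 mol
total n(A) = 1.238 + 0.6135 = 1.852 mol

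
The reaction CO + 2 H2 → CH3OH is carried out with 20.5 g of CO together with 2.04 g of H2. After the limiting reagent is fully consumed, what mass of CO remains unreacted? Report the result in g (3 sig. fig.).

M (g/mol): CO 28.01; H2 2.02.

n(CO) = 20.50 / 28.01 = 0.7319 mol
n(H2) = 2.040 / 2.02 = 1.010 mol
n/ν → CO: 0.7319, H2: 0.5050; H2 is limiting.
CO consumed = (1/2) × 1.010 = 0.5050 mol
CO remaining = 0.7319 − 0.5050 = 0.2269 mol
mass = 0.2269 × 28.01 = 6.355 g

6.36 g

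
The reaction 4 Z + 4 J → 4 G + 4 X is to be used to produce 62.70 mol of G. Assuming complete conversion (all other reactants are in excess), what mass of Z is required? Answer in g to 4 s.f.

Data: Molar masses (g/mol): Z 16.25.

1019 g

n(G) = 62.70 mol
n(Z) = (4/4) × 62.70 = 62.70 mol
mass = 62.70 × 16.25 = 1019 g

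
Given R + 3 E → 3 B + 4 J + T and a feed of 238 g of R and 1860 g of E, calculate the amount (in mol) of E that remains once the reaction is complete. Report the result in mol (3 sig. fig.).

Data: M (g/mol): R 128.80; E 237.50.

2.29 mol

n(R) = 238.0 / 128.80 = 1.848 mol
n(E) = 1860 / 237.50 = 7.832 mol
n/ν for R = 1.848/1 = 1.848
n/ν for E = 7.832/3 = 2.611
Smallest n/ν is R → limiting reagent.
E consumed = (3/1) × 1.848 = 5.544 mol
E remaining = 7.832 − 5.544 = 2.288 mol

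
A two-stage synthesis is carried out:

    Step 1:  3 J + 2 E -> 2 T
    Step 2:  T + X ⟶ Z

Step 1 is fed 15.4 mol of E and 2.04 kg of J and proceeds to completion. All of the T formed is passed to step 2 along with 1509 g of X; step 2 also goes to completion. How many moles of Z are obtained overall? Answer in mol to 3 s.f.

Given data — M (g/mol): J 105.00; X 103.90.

13.0 mol

Step 1:
n(E) = 15.40 mol
n(J) = 2.040×1000 / 105.00 = 19.43 mol
n/ν for E = 15.40/2 = 7.700
n/ν for J = 19.43/3 = 6.477
Smallest n/ν is J → limiting reagent.
n(T) produced = (2/3) × 19.43 = 12.95 mol
Step 2:
n(T) available = 12.95 mol
n(X) = 1509 / 103.90 = 14.52 mol
n/ν for T = 12.95/1 = 12.95
n/ν for X = 14.52/1 = 14.52
Smallest n/ν is T → limiting reagent.
n(Z) = (1/1) × 12.95 = 12.95 mol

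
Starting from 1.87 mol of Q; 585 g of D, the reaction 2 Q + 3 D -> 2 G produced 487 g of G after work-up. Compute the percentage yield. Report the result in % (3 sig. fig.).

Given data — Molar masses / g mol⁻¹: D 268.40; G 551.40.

n(Q) = 1.870 mol
n(D) = 585.0 / 268.40 = 2.180 mol
n/ν for Q = 1.870/2 = 0.9350
n/ν for D = 2.180/3 = 0.7267
Smallest n/ν is D → limiting reagent.
theoretical n(G) = (2/3) × 2.180 = 1.453 mol → 801.2 g
% yield = 487 / 801.2 × 100 = 60.78 %

60.8 %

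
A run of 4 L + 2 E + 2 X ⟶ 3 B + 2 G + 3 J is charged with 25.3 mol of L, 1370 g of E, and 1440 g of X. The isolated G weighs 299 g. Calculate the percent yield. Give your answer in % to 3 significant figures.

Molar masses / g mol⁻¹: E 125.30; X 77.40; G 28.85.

94.8 %

n(L) = 25.30 mol
n(E) = 1370 / 125.30 = 10.93 mol
n(X) = 1440 / 77.40 = 18.60 mol
n/ν for L = 25.30/4 = 6.325
n/ν for E = 10.93/2 = 5.465
n/ν for X = 18.60/2 = 9.300
Smallest n/ν is E → limiting reagent.
theoretical n(G) = (2/2) × 10.93 = 10.93 mol → 315.3 g
% yield = 299 / 315.3 × 100 = 94.83 %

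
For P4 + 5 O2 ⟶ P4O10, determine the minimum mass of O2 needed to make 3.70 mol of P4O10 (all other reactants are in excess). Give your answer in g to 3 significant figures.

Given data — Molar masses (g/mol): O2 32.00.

592 g

n(P4O10) = 3.700 mol
n(O2) = (5/1) × 3.700 = 18.50 mol
mass = 18.50 × 32.00 = 592.0 g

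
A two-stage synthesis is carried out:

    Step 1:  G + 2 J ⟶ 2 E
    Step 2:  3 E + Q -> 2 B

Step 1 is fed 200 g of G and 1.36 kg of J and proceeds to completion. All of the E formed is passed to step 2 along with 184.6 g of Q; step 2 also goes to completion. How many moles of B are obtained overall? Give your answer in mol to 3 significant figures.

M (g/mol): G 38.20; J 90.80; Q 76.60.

Step 1:
n(G) = 200.0 / 38.20 = 5.236 mol
n(J) = 1.360×1000 / 90.80 = 14.98 mol
n/ν for G = 5.236/1 = 5.236
n/ν for J = 14.98/2 = 7.490
Smallest n/ν is G → limiting reagent.
n(E) produced = (2/1) × 5.236 = 10.47 mol
Step 2:
n(E) available = 10.47 mol
n(Q) = 184.6 / 76.60 = 2.410 mol
n/ν for E = 10.47/3 = 3.490
n/ν for Q = 2.410/1 = 2.410
Smallest n/ν is Q → limiting reagent.
n(B) = (2/1) × 2.410 = 4.820 mol

4.82 mol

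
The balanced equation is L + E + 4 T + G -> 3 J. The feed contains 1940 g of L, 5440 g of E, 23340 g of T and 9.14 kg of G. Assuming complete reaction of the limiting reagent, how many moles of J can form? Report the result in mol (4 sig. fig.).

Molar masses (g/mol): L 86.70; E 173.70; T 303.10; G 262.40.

57.75 mol

n(L) = 1940 / 86.70 = 22.38 mol
n(E) = 5440 / 173.70 = 31.32 mol
n(T) = 23340 / 303.10 = 77.00 mol
n(G) = 9.140×1000 / 262.40 = 34.83 mol
n/ν → L: 22.38, E: 31.32, T: 19.25, G: 34.83; T is limiting.
n(J) = (3/4) × 77.00 = 57.75 mol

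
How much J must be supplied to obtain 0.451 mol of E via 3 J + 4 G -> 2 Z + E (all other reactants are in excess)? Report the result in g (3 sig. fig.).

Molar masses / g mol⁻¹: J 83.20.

n(E) = 0.4510 mol
n(J) = (3/1) × 0.4510 = 1.353 mol
mass = 1.353 × 83.20 = 112.6 g

113 g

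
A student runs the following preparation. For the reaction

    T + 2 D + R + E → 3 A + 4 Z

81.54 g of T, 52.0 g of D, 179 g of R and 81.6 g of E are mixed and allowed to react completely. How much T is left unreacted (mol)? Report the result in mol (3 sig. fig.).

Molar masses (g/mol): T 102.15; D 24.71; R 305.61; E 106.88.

0.213 mol

n(T) = 81.54 / 102.15 = 0.7982 mol
n(D) = 52.00 / 24.71 = 2.104 mol
n(R) = 179.0 / 305.61 = 0.5857 mol
n(E) = 81.60 / 106.88 = 0.7635 mol
n/ν for T = 0.7982/1 = 0.7982
n/ν for D = 2.104/2 = 1.052
n/ν for R = 0.5857/1 = 0.5857
n/ν for E = 0.7635/1 = 0.7635
Smallest n/ν is R → limiting reagent.
T consumed = (1/1) × 0.5857 = 0.5857 mol
T remaining = 0.7982 − 0.5857 = 0.2125 mol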